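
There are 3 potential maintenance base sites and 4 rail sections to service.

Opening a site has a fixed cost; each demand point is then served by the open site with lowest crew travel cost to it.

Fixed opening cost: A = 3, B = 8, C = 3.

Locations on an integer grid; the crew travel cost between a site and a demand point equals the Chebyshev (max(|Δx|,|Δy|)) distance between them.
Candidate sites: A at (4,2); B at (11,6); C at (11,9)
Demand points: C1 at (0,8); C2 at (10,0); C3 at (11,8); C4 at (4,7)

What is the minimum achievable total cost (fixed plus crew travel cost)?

Open {A, C}: assign each demand point to its cheapest open site.
  C1→A 6, C2→A 6, C3→C 1, C4→A 5
  crew travel cost 18, fixed 6 → total 24.
Compare {A}: crew travel cost 24 + fixed 3 = 27.
Compare {A, B}: crew travel cost 19 + fixed 11 = 30.
Compare {C}: crew travel cost 28 + fixed 3 = 31.
All other subsets cost ≥ 27. Minimum total cost: 24.

24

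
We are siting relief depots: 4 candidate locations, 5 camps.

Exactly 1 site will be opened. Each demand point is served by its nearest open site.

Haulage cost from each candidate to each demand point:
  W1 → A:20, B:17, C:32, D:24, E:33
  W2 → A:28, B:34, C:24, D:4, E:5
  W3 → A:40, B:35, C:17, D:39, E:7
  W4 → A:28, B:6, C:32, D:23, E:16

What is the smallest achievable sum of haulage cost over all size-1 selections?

95

Open {W2}.
  A→W2 28, B→W2 34, C→W2 24, D→W2 4, E→W2 5  ⇒ total 95.
Compare {W4}: total 105.
Compare {W1}: total 126.
No size-1 selection does better; minimum is 95.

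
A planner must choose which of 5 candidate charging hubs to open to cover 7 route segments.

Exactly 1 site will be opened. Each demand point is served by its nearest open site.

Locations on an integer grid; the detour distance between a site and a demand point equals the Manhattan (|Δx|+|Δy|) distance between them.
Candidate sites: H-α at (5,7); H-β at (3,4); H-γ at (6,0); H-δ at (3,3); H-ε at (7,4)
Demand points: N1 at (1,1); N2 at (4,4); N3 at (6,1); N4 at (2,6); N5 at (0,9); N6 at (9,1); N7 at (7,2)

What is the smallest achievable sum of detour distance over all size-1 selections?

Open {H-δ}.
  N1→H-δ 4, N2→H-δ 2, N3→H-δ 5, N4→H-δ 4, N5→H-δ 9, N6→H-δ 8, N7→H-δ 5  ⇒ total 37.
Compare {H-β}: total 38.
Compare {H-ε}: total 42.
No size-1 selection does better; minimum is 37.

37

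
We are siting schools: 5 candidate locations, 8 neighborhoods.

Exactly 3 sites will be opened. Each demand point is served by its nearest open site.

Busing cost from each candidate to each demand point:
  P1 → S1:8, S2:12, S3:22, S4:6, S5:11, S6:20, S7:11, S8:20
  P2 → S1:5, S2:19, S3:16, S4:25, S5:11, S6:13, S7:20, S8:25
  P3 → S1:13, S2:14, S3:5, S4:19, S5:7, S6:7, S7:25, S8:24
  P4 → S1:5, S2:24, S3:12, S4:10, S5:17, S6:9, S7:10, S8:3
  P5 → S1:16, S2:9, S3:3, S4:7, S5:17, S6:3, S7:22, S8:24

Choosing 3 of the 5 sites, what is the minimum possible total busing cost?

47

Open {P3, P4, P5}.
  S1→P4 5, S2→P5 9, S3→P5 3, S4→P5 7, S5→P3 7, S6→P5 3, S7→P4 10, S8→P4 3  ⇒ total 47.
Compare {P1, P4, P5}: total 50.
Compare {P2, P4, P5}: total 51.
No size-3 selection does better; minimum is 47.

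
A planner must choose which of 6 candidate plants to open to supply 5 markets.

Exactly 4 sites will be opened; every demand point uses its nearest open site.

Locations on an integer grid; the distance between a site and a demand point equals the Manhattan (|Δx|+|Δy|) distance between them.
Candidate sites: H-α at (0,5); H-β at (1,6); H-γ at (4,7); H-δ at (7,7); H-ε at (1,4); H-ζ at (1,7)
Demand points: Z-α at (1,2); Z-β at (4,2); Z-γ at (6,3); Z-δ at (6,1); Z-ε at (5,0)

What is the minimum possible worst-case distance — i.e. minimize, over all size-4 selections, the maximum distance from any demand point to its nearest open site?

8

Open {H-α, H-β, H-γ, H-δ}.
  Farthest demand point is Z-ε at distance 8 (to H-γ); all others are ≤ 8.
With {H-α, H-β, H-γ, H-ε} the worst case is 8.
With {H-α, H-β, H-γ, H-ζ} the worst case is 8.
No size-4 selection achieves below 8.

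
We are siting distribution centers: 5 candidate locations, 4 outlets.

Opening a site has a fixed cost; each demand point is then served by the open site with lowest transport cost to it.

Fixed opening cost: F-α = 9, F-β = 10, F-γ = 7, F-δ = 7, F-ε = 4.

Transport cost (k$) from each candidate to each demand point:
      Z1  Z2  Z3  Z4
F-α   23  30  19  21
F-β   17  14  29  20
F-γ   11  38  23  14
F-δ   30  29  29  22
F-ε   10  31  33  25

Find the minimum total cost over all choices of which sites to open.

Open {F-β, F-γ}: assign each demand point to its cheapest open site.
  Z1→F-γ 11, Z2→F-β 14, Z3→F-γ 23, Z4→F-γ 14
  transport cost 62, fixed 17 → total 79.
Compare {F-β, F-γ, F-ε}: transport cost 61 + fixed 21 = 82.
Compare {F-α, F-β, F-γ}: transport cost 58 + fixed 26 = 84.
Compare {F-α, F-β, F-ε}: transport cost 63 + fixed 23 = 86.
All other subsets cost ≥ 82. Minimum total cost: 79.

79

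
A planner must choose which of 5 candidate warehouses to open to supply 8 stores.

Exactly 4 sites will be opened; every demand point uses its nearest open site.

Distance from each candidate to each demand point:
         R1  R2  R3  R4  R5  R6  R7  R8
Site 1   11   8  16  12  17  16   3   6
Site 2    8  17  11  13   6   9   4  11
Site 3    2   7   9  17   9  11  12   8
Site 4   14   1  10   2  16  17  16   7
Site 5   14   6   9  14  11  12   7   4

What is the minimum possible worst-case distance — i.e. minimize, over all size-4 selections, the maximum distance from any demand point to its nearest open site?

9

Open {Site 1, Site 2, Site 3, Site 4}.
  Farthest demand point is R3 at distance 9 (to Site 3); all others are ≤ 9.
With {Site 1, Site 2, Site 4, Site 5} the worst case is 9.
With {Site 2, Site 3, Site 4, Site 5} the worst case is 9.
No size-4 selection achieves below 9.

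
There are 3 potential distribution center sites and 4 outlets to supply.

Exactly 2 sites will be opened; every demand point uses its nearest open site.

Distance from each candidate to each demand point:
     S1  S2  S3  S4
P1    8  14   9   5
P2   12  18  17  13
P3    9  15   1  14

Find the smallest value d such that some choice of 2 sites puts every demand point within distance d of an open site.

Open {P1, P2}.
  Farthest demand point is S2 at distance 14 (to P1); all others are ≤ 14.
With {P1, P3} the worst case is 14.
With {P2, P3} the worst case is 15.
No size-2 selection achieves below 14.

14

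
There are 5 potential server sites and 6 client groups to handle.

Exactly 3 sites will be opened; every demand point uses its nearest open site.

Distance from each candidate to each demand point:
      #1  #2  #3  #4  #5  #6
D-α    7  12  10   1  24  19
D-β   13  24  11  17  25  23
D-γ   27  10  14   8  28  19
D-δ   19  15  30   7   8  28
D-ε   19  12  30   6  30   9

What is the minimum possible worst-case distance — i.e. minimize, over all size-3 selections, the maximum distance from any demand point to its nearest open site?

Open {D-α, D-δ, D-ε}.
  Farthest demand point is #2 at distance 12 (to D-α); all others are ≤ 12.
With {D-β, D-δ, D-ε} the worst case is 13.
With {D-α, D-β, D-δ} the worst case is 19.
No size-3 selection achieves below 12.

12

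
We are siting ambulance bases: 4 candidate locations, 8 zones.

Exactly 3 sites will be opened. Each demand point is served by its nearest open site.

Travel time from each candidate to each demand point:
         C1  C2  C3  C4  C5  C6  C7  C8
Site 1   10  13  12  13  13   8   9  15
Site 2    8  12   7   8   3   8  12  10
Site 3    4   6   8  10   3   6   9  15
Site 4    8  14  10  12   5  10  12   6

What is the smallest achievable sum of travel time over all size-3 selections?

49

Open {Site 2, Site 3, Site 4}.
  C1→Site 3 4, C2→Site 3 6, C3→Site 2 7, C4→Site 2 8, C5→Site 2 3, C6→Site 3 6, C7→Site 3 9, C8→Site 4 6  ⇒ total 49.
Compare {Site 1, Site 3, Site 4}: total 52.
Compare {Site 1, Site 2, Site 3}: total 53.
No size-3 selection does better; minimum is 49.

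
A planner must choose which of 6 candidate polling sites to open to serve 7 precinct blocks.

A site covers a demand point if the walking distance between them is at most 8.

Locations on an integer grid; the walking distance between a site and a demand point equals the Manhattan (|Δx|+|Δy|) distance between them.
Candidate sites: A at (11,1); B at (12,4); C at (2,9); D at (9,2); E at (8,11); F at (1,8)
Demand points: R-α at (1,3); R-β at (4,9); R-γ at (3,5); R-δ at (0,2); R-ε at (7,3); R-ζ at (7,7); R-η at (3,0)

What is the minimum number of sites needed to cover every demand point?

2

Coverage sets (demand points within 8 of each site):
  A: {R-ε}
  B: {R-ε, R-ζ}
  C: {R-α, R-β, R-γ, R-ζ}
  D: {R-ε, R-ζ, R-η}
  E: {R-β, R-ζ}
  F: {R-α, R-β, R-γ, R-δ, R-ζ}
No single site covers all 7 demand points.
But {D, F} covers everything, so the minimum is 2.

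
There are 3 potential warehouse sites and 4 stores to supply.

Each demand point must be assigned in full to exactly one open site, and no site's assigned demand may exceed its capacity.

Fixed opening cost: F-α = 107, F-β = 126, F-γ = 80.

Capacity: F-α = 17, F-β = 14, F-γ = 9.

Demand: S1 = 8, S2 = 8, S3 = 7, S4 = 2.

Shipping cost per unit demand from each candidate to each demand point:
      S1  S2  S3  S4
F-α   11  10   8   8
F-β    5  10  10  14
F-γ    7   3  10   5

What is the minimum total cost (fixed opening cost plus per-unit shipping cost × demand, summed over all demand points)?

Open {F-α, F-γ}; cheapest assignment that respects the capacities:
  F-α (cap 17, load 17): S1, S3, S4 — cost 8×11 + 7×8 + 2×8 = 160
  F-γ (cap 9, load 8): S2 — cost 8×3 = 24
  Shipping 184, fixed 187 → total 371.
  Any other capacity-feasible assignment to {F-α, F-γ} ships for at least 184.
Compare {F-α, F-β}: its best feasible assignment gives total 425.
Compare {F-α, F-β, F-γ}: its best feasible assignment gives total 449.
Every other set of open sites that can feasibly serve all demand totals ≥ 425 even under its best assignment. Minimum: 371.

371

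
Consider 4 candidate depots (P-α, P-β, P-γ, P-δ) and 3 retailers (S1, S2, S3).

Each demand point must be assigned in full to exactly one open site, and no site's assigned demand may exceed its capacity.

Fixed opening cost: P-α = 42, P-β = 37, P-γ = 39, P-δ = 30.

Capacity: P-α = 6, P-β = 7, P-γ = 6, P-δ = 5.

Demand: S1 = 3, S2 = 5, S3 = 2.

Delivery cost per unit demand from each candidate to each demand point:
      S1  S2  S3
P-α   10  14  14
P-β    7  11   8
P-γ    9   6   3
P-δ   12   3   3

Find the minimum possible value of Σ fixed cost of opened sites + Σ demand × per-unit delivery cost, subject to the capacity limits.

Open {P-γ, P-δ}; cheapest assignment that respects the capacities:
  P-γ (cap 6, load 5): S1, S3 — cost 3×9 + 2×3 = 33
  P-δ (cap 5, load 5): S2 — cost 5×3 = 15
  Shipping 48, fixed 69 → total 117.
  Any other capacity-feasible assignment to {P-γ, P-δ} ships for at least 48.
Compare {P-β, P-δ}: its best feasible assignment gives total 119.
Compare {P-β, P-γ}: its best feasible assignment gives total 143.
Every other set of open sites that can feasibly serve all demand totals ≥ 119 even under its best assignment. Minimum: 117.

117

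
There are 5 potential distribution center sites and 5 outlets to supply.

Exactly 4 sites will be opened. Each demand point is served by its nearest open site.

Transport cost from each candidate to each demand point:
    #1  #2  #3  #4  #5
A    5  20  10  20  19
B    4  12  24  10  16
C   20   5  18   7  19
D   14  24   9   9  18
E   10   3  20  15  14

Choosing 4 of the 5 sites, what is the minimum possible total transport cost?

Open {B, C, D, E}.
  #1→B 4, #2→E 3, #3→D 9, #4→C 7, #5→E 14  ⇒ total 37.
Compare {A, B, C, E}: total 38.
Compare {A, C, D, E}: total 38.
No size-4 selection does better; minimum is 37.

37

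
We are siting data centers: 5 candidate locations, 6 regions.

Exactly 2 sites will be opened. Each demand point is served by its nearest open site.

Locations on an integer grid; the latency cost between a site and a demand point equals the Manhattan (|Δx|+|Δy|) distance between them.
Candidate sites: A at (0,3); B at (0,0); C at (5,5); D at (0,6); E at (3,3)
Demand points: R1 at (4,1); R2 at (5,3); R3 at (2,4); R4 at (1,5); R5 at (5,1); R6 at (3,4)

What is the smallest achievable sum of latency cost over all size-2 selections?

Open {D, E}.
  R1→E 3, R2→E 2, R3→E 2, R4→D 2, R5→E 4, R6→E 1  ⇒ total 14.
Compare {A, E}: total 15.
Compare {B, E}: total 16.
No size-2 selection does better; minimum is 14.

14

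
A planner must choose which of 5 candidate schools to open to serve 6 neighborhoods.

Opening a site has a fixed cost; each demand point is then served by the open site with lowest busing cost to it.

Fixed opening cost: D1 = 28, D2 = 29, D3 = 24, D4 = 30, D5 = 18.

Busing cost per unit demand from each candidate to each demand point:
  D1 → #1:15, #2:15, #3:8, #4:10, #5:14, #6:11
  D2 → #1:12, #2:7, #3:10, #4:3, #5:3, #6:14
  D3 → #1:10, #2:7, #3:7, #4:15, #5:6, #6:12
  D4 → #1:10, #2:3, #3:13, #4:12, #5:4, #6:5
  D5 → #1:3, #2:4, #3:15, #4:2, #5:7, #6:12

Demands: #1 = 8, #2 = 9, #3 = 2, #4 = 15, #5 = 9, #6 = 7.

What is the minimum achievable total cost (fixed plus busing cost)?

226

Open {D4, D5}: assign each demand point to its cheapest open site.
  #1→D5 8×3=24, #2→D4 9×3=27, #3→D4 2×13=26, #4→D5 15×2=30, #5→D4 9×4=36, #6→D4 7×5=35
  busing cost 178, fixed 48 → total 226.
Compare {D3, D4, D5}: busing cost 166 + fixed 72 = 238.
Compare {D2, D4, D5}: busing cost 163 + fixed 77 = 240.
Compare {D1, D4, D5}: busing cost 168 + fixed 76 = 244.
All other subsets cost ≥ 238. Minimum total cost: 226.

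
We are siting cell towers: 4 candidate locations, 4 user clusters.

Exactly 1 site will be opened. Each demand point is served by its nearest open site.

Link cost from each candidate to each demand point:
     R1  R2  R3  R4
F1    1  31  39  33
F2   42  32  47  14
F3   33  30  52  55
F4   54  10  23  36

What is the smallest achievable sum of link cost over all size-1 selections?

Open {F1}.
  R1→F1 1, R2→F1 31, R3→F1 39, R4→F1 33  ⇒ total 104.
Compare {F4}: total 123.
Compare {F2}: total 135.
No size-1 selection does better; minimum is 104.

104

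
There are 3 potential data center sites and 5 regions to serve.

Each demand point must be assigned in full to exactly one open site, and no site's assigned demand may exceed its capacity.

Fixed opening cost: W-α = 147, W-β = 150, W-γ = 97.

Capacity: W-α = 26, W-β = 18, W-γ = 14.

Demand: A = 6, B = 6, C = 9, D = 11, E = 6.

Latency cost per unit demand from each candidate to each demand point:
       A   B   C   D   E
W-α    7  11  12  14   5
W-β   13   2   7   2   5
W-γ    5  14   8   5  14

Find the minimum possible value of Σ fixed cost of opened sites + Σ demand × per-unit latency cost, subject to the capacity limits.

Open {W-α, W-β}; cheapest assignment that respects the capacities:
  W-α (cap 26, load 21): A, C, E — cost 6×7 + 9×12 + 6×5 = 180
  W-β (cap 18, load 17): B, D — cost 6×2 + 11×2 = 34
  Shipping 214, fixed 297 → total 511.
  Any other capacity-feasible assignment to {W-α, W-β} ships for at least 214.
Compare {W-α, W-β, W-γ}: its best feasible assignment gives total 572.
Compare {W-α, W-γ}: its best feasible assignment gives total 650.
Every other set of open sites that can feasibly serve all demand totals ≥ 572 even under its best assignment. Minimum: 511.

511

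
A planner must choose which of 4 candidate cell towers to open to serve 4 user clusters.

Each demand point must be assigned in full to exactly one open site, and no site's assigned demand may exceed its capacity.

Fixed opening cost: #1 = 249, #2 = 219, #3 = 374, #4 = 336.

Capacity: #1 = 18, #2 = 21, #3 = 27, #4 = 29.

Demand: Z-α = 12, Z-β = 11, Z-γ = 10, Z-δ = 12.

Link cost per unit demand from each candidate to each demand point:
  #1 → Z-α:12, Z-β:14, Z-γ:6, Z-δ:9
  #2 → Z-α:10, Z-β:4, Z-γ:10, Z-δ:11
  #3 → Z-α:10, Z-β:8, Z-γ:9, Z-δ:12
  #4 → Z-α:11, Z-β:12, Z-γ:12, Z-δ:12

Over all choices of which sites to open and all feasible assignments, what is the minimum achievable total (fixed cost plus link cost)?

975

Open {#2, #4}; cheapest assignment that respects the capacities:
  #2 (cap 21, load 21): Z-β, Z-γ — cost 11×4 + 10×10 = 144
  #4 (cap 29, load 24): Z-α, Z-δ — cost 12×11 + 12×12 = 276
  Shipping 420, fixed 555 → total 975.
  Any other capacity-feasible assignment to {#2, #4} ships for at least 420.
Compare {#2, #3}: its best feasible assignment gives total 1001.
Compare {#3, #4}: its best feasible assignment gives total 1164.
Every other set of open sites that can feasibly serve all demand totals ≥ 1001 even under its best assignment. Minimum: 975.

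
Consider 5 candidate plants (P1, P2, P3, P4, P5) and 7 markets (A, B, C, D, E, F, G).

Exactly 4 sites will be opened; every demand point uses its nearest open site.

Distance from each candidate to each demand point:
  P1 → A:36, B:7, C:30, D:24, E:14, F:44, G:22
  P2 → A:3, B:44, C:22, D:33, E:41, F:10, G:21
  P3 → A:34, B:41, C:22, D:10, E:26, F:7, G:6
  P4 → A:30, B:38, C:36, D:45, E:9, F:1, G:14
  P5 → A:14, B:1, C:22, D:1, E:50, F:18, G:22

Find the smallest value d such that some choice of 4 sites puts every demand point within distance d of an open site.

22

Open {P1, P2, P3, P4}.
  Farthest demand point is C at distance 22 (to P2); all others are ≤ 22.
With {P1, P2, P3, P5} the worst case is 22.
With {P1, P2, P4, P5} the worst case is 22.
No size-4 selection achieves below 22.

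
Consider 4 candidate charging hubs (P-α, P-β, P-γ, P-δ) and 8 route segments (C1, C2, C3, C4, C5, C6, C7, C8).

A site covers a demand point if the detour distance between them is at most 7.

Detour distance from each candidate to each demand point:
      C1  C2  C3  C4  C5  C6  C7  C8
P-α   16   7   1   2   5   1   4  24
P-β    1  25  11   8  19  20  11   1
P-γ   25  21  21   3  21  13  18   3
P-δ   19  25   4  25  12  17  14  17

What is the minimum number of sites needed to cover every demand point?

Coverage sets (demand points within 7 of each site):
  P-α: {C2, C3, C4, C5, C6, C7}
  P-β: {C1, C8}
  P-γ: {C4, C8}
  P-δ: {C3}
No single site covers all 8 demand points.
But {P-α, P-β} covers everything, so the minimum is 2.

2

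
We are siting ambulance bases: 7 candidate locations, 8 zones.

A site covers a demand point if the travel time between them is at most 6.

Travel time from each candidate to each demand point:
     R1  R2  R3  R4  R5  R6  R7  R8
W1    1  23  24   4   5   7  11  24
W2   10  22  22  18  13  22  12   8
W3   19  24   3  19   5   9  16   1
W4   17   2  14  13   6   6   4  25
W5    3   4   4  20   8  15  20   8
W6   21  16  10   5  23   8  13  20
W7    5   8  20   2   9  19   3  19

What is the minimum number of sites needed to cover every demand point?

3

Coverage sets (demand points within 6 of each site):
  W1: {R1, R4, R5}
  W2: {}
  W3: {R3, R5, R8}
  W4: {R2, R5, R6, R7}
  W5: {R1, R2, R3}
  W6: {R4}
  W7: {R1, R4, R7}
No 2 sites suffice: every size-2 union leaves at least one demand point uncovered.
But {W1, W3, W4} covers everything, so the minimum is 3.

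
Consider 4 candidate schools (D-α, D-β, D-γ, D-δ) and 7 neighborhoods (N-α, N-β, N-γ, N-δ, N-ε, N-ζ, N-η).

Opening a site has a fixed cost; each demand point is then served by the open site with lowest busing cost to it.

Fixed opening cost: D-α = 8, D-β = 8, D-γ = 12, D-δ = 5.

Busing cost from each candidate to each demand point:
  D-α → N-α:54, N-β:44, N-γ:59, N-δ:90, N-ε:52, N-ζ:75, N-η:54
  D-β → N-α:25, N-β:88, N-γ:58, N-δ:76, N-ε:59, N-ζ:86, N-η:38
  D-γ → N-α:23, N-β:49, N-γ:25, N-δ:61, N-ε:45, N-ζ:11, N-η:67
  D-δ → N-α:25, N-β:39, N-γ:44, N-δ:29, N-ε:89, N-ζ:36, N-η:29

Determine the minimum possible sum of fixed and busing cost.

Open {D-γ, D-δ}: assign each demand point to its cheapest open site.
  N-α→D-γ 23, N-β→D-δ 39, N-γ→D-γ 25, N-δ→D-δ 29, N-ε→D-γ 45, N-ζ→D-γ 11, N-η→D-δ 29
  busing cost 201, fixed 17 → total 218.
Compare {D-α, D-γ, D-δ}: busing cost 201 + fixed 25 = 226.
Compare {D-β, D-γ, D-δ}: busing cost 201 + fixed 25 = 226.
Compare {D-α, D-β, D-γ, D-δ}: busing cost 201 + fixed 33 = 234.
All other subsets cost ≥ 226. Minimum total cost: 218.

218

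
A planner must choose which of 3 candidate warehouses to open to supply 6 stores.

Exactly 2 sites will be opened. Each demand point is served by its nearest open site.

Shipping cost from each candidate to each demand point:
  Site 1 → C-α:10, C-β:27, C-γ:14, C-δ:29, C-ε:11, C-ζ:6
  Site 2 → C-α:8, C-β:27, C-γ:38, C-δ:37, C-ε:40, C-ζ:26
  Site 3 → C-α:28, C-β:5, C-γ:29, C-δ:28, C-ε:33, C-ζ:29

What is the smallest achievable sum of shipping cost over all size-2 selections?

74

Open {Site 1, Site 3}.
  C-α→Site 1 10, C-β→Site 3 5, C-γ→Site 1 14, C-δ→Site 3 28, C-ε→Site 1 11, C-ζ→Site 1 6  ⇒ total 74.
Compare {Site 1, Site 2}: total 95.
Compare {Site 2, Site 3}: total 129.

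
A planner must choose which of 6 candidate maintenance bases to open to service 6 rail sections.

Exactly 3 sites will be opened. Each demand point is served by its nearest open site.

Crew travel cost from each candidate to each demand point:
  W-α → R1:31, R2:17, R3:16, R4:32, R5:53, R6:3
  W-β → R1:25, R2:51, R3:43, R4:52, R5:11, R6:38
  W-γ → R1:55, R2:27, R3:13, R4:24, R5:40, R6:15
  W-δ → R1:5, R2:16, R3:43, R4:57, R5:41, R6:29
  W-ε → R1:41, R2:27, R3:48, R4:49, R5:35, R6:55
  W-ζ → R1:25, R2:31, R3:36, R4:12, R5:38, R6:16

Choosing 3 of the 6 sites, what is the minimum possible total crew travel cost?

Open {W-α, W-β, W-δ}.
  R1→W-δ 5, R2→W-δ 16, R3→W-α 16, R4→W-α 32, R5→W-β 11, R6→W-α 3  ⇒ total 83.
Compare {W-α, W-β, W-ζ}: total 84.
Compare {W-β, W-γ, W-δ}: total 84.
No size-3 selection does better; minimum is 83.

83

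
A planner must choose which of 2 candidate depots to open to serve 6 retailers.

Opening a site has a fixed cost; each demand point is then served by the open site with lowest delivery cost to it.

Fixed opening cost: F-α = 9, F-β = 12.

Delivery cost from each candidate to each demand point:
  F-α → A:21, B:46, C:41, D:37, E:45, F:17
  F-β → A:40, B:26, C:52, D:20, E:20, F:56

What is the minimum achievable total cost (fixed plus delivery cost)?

166

Open {F-α, F-β}: assign each demand point to its cheapest open site.
  A→F-α 21, B→F-β 26, C→F-α 41, D→F-β 20, E→F-β 20, F→F-α 17
  delivery cost 145, fixed 21 → total 166.
Compare {F-α}: delivery cost 207 + fixed 9 = 216.
Compare {F-β}: delivery cost 214 + fixed 12 = 226.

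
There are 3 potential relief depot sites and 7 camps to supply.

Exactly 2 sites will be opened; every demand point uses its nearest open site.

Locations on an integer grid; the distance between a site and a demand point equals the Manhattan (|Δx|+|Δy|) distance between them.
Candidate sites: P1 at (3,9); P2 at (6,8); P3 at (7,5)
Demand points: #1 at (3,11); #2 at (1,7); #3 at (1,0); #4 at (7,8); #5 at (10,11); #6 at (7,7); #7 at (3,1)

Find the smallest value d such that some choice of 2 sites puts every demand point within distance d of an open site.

11

Open {P1, P2}.
  Farthest demand point is #3 at distance 11 (to P1); all others are ≤ 11.
With {P1, P3} the worst case is 11.
With {P2, P3} the worst case is 11.
No size-2 selection achieves below 11.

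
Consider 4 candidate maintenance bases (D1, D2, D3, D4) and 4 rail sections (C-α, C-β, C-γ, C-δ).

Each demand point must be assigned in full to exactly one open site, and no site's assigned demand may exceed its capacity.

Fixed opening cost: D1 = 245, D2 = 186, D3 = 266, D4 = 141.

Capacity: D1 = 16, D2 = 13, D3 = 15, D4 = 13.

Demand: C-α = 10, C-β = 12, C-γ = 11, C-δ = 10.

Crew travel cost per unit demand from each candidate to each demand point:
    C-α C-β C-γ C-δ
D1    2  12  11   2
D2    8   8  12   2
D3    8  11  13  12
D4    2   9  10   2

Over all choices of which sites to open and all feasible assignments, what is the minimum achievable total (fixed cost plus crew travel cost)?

1117

Open {D1, D2, D3, D4}; cheapest assignment that respects the capacities:
  D1 (cap 16, load 10): C-α — cost 10×2 = 20
  D2 (cap 13, load 12): C-β — cost 12×8 = 96
  D3 (cap 15, load 11): C-γ — cost 11×13 = 143
  D4 (cap 13, load 10): C-δ — cost 10×2 = 20
  Shipping 279, fixed 838 → total 1117.
  Any other capacity-feasible assignment to {D1, D2, D3, D4} ships for at least 279.
Total demand is 43; every other set of sites either has combined capacity below 43 or cannot fit the demands without splitting one across sites, so {D1, D2, D3, D4} is the only feasible choice of open sites. Minimum: 1117.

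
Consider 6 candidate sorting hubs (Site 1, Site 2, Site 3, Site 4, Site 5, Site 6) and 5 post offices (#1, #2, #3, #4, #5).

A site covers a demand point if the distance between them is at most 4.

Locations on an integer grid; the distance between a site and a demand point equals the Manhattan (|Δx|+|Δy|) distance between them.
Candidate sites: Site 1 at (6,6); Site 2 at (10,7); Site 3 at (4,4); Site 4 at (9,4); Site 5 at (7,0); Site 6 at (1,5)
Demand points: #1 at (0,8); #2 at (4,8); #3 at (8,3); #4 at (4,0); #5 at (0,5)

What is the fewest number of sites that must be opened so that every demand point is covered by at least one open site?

3

Coverage sets (demand points within 4 of each site):
  Site 1: {#2}
  Site 2: {}
  Site 3: {#2, #4}
  Site 4: {#3}
  Site 5: {#3, #4}
  Site 6: {#1, #5}
No 2 sites suffice: every size-2 union leaves at least one demand point uncovered.
But {Site 1, Site 5, Site 6} covers everything, so the minimum is 3.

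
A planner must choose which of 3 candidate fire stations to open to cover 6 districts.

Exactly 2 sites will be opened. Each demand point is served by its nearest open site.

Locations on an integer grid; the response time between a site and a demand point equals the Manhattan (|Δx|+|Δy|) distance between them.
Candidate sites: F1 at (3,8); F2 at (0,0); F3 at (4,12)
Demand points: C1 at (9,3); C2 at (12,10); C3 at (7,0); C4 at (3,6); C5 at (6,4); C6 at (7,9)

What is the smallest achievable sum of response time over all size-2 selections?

43

Open {F1, F2}.
  C1→F1 11, C2→F1 11, C3→F2 7, C4→F1 2, C5→F1 7, C6→F1 5  ⇒ total 43.
Compare {F1, F3}: total 47.
Compare {F2, F3}: total 52.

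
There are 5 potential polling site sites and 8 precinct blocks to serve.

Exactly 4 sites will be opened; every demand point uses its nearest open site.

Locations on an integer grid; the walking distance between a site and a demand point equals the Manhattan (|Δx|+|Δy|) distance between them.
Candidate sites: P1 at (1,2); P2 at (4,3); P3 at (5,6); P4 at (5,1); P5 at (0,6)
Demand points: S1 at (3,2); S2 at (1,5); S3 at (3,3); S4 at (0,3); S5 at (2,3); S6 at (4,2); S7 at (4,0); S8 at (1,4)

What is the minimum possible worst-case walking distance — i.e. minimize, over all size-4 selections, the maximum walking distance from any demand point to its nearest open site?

Open {P1, P2, P4, P5}.
  Farthest demand point is S1 at walking distance 2 (to P1); all others are ≤ 2.
With {P1, P2, P3, P4} the worst case is 3.
With {P1, P2, P3, P5} the worst case is 3.
No size-4 selection achieves below 2.

2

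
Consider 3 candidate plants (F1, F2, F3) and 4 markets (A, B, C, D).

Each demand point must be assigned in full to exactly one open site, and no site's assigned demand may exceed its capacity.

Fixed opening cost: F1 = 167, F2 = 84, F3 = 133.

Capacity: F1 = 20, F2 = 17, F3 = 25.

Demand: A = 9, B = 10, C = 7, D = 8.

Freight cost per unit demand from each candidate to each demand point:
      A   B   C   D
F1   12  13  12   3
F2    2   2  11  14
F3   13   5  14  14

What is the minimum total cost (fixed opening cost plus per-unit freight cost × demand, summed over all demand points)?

Open {F2, F3}; cheapest assignment that respects the capacities:
  F2 (cap 17, load 16): A, C — cost 9×2 + 7×11 = 95
  F3 (cap 25, load 18): B, D — cost 10×5 + 8×14 = 162
  Shipping 257, fixed 217 → total 474.
  Any other capacity-feasible assignment to {F2, F3} ships for at least 257.
Compare {F1, F2}: its best feasible assignment gives total 480.
Compare {F1, F2, F3}: its best feasible assignment gives total 553.
Every other set of open sites that can feasibly serve all demand totals ≥ 480 even under its best assignment. Minimum: 474.

474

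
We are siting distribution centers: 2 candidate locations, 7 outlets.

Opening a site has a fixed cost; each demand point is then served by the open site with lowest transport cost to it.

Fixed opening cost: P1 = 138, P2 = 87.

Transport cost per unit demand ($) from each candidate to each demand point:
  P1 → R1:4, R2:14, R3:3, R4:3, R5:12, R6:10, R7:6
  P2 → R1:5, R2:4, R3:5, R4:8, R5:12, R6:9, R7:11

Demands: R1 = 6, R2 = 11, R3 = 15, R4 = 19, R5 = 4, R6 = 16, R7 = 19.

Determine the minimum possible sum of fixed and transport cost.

701

Open {P1, P2}: assign each demand point to its cheapest open site.
  R1→P1 6×4=24, R2→P2 11×4=44, R3→P1 15×3=45, R4→P1 19×3=57, R5→P1 4×12=48, R6→P2 16×9=144, R7→P1 19×6=114
  transport cost 476, fixed 225 → total 701.
Compare {P1}: transport cost 602 + fixed 138 = 740.
Compare {P2}: transport cost 702 + fixed 87 = 789.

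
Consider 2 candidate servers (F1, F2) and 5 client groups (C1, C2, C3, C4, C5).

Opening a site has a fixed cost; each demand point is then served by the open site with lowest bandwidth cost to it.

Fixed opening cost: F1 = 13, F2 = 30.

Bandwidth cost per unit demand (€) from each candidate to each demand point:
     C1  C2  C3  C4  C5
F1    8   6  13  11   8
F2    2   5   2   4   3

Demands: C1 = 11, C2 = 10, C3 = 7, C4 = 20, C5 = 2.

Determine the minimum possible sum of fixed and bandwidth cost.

Open {F2}: assign each demand point to its cheapest open site.
  C1→F2 11×2=22, C2→F2 10×5=50, C3→F2 7×2=14, C4→F2 20×4=80, C5→F2 2×3=6
  bandwidth cost 172, fixed 30 → total 202.
Compare {F1, F2}: bandwidth cost 172 + fixed 43 = 215.
Compare {F1}: bandwidth cost 475 + fixed 13 = 488.

202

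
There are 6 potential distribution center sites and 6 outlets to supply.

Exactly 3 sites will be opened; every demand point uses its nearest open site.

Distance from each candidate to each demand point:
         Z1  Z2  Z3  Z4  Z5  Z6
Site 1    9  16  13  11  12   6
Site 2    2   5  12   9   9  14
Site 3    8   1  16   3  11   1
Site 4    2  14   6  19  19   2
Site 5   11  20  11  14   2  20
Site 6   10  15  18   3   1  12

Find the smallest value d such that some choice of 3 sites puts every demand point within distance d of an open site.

6

Open {Site 2, Site 4, Site 6}.
  Farthest demand point is Z3 at distance 6 (to Site 4); all others are ≤ 6.
With {Site 3, Site 4, Site 5} the worst case is 6.
With {Site 3, Site 4, Site 6} the worst case is 6.
No size-3 selection achieves below 6.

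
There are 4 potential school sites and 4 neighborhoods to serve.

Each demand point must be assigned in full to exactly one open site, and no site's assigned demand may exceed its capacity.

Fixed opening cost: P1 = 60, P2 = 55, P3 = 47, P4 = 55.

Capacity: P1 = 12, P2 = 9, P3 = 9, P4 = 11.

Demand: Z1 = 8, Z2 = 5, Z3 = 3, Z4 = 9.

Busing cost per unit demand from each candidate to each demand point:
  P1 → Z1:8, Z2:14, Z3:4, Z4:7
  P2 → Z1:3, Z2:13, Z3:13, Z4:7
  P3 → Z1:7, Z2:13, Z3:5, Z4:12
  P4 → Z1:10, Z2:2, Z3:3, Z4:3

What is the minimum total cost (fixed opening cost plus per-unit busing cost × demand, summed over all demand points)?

Open {P1, P2, P4}; cheapest assignment that respects the capacities:
  P1 (cap 12, load 9): Z4 — cost 9×7 = 63
  P2 (cap 9, load 8): Z1 — cost 8×3 = 24
  P4 (cap 11, load 8): Z2, Z3 — cost 5×2 + 3×3 = 19
  Shipping 106, fixed 170 → total 276.
  Any other capacity-feasible assignment to {P1, P2, P4} ships for at least 106.
Compare {P2, P3, P4}: its best feasible assignment gives total 288.
Compare {P1, P3, P4}: its best feasible assignment gives total 300.
Every other set of open sites that can feasibly serve all demand totals ≥ 288 even under its best assignment. Minimum: 276.

276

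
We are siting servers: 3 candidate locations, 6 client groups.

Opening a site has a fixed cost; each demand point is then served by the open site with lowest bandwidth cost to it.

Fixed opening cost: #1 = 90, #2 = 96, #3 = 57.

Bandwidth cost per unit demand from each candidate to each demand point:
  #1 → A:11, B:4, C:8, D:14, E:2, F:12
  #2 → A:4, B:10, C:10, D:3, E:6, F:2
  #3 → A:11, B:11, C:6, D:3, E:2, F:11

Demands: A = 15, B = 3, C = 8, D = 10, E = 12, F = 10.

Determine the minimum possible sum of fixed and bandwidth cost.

365

Open {#2, #3}: assign each demand point to its cheapest open site.
  A→#2 15×4=60, B→#2 3×10=30, C→#3 8×6=48, D→#2 10×3=30, E→#3 12×2=24, F→#2 10×2=20
  bandwidth cost 212, fixed 153 → total 365.
Compare {#2}: bandwidth cost 292 + fixed 96 = 388.
Compare {#1, #2}: bandwidth cost 210 + fixed 186 = 396.
Compare {#1, #2, #3}: bandwidth cost 194 + fixed 243 = 437.
All other subsets cost ≥ 388. Minimum total cost: 365.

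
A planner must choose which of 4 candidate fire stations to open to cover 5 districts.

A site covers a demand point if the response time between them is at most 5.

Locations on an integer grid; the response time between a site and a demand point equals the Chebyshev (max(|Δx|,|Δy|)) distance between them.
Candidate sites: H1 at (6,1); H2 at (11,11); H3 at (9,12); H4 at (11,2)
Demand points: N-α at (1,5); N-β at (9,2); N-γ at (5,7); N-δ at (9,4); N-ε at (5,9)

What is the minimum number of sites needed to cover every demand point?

2

Coverage sets (demand points within 5 of each site):
  H1: {N-α, N-β, N-δ}
  H2: {}
  H3: {N-γ, N-ε}
  H4: {N-β, N-δ}
No single site covers all 5 demand points.
But {H1, H3} covers everything, so the minimum is 2.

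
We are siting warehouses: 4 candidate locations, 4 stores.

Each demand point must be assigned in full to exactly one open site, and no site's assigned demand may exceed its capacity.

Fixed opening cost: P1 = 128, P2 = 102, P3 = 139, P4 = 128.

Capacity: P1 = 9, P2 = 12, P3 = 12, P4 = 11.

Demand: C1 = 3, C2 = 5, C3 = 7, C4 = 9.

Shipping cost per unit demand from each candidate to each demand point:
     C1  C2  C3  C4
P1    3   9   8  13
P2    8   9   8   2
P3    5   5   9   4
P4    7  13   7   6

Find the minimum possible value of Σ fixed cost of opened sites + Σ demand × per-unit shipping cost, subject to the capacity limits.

Open {P2, P3}; cheapest assignment that respects the capacities:
  P2 (cap 12, load 12): C1, C4 — cost 3×8 + 9×2 = 42
  P3 (cap 12, load 12): C2, C3 — cost 5×5 + 7×9 = 88
  Shipping 130, fixed 241 → total 371.
  Any other capacity-feasible assignment to {P2, P3} ships for at least 130.
Compare {P2, P3, P4}: its best feasible assignment gives total 476.
Compare {P1, P2, P4}: its best feasible assignment gives total 479.
Every other set of open sites that can feasibly serve all demand totals ≥ 476 even under its best assignment. Minimum: 371.

371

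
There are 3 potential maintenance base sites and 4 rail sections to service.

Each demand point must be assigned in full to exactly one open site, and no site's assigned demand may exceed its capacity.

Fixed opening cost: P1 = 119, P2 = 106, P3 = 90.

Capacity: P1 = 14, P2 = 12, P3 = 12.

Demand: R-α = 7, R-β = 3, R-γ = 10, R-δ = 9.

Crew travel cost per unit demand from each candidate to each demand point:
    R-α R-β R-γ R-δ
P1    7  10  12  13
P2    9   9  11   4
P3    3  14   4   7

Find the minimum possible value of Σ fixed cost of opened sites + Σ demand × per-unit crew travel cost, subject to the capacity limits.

Open {P1, P2, P3}; cheapest assignment that respects the capacities:
  P1 (cap 14, load 7): R-α — cost 7×7 = 49
  P2 (cap 12, load 12): R-β, R-δ — cost 3×9 + 9×4 = 63
  P3 (cap 12, load 10): R-γ — cost 10×4 = 40
  Shipping 152, fixed 315 → total 467.
  Any other capacity-feasible assignment to {P1, P2, P3} ships for at least 152.
Total demand is 29 and no other set of sites has combined capacity ≥ 29, so {P1, P2, P3} is the only feasible choice of open sites. Minimum: 467.

467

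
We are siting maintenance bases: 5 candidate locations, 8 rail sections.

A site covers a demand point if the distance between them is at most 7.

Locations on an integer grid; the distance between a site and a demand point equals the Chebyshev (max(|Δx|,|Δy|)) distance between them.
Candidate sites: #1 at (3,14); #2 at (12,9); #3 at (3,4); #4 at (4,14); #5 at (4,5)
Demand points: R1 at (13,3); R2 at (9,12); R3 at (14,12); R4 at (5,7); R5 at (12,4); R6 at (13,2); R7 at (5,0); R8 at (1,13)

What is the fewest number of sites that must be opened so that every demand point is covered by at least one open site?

Coverage sets (demand points within 7 of each site):
  #1: {R2, R4, R8}
  #2: {R1, R2, R3, R4, R5, R6}
  #3: {R4, R7}
  #4: {R2, R4, R8}
  #5: {R2, R4, R7}
No 2 sites suffice: every size-2 union leaves at least one demand point uncovered.
But {#1, #2, #3} covers everything, so the minimum is 3.

3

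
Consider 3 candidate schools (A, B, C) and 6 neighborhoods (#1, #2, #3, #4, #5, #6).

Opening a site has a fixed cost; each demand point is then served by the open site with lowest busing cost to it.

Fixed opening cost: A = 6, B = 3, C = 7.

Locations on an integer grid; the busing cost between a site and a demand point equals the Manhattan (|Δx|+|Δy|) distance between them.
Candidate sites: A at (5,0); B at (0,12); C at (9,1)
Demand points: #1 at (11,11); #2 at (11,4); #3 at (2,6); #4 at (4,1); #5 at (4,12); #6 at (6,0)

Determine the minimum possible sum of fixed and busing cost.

Open {A, B}: assign each demand point to its cheapest open site.
  #1→B 12, #2→A 10, #3→B 8, #4→A 2, #5→B 4, #6→A 1
  busing cost 37, fixed 9 → total 46.
Compare {B, C}: busing cost 38 + fixed 10 = 48.
Compare {A, B, C}: busing cost 32 + fixed 16 = 48.
Compare {A, C}: busing cost 42 + fixed 13 = 55.
All other subsets cost ≥ 48. Minimum total cost: 46.

46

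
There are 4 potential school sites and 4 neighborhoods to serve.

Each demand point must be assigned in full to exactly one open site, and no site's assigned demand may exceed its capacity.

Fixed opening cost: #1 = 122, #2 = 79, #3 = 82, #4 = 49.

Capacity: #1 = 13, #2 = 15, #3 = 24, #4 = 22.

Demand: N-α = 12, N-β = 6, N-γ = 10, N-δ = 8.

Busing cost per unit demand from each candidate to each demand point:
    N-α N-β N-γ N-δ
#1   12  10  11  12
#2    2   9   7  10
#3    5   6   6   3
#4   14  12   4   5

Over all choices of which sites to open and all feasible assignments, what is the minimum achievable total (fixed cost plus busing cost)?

Open {#2, #3}; cheapest assignment that respects the capacities:
  #2 (cap 15, load 12): N-α — cost 12×2 = 24
  #3 (cap 24, load 24): N-β, N-γ, N-δ — cost 6×6 + 10×6 + 8×3 = 120
  Shipping 144, fixed 161 → total 305.
  Any other capacity-feasible assignment to {#2, #3} ships for at least 144.
Compare {#3, #4}: its best feasible assignment gives total 307.
Compare {#2, #3, #4}: its best feasible assignment gives total 334.
Every other set of open sites that can feasibly serve all demand totals ≥ 307 even under its best assignment. Minimum: 305.

305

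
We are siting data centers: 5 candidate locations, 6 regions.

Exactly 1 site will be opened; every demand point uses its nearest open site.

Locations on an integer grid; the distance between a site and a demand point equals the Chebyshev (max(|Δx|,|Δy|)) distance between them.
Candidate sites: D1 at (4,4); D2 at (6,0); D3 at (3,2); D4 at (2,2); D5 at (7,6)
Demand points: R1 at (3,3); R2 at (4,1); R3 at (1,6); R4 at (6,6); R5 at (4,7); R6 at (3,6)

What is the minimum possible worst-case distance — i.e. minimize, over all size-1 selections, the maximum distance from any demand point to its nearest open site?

3

Open {D1}.
  Farthest demand point is R2 at distance 3 (to D1); all others are ≤ 3.
With {D3} the worst case is 5.
With {D4} the worst case is 5.
No size-1 selection achieves below 3.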